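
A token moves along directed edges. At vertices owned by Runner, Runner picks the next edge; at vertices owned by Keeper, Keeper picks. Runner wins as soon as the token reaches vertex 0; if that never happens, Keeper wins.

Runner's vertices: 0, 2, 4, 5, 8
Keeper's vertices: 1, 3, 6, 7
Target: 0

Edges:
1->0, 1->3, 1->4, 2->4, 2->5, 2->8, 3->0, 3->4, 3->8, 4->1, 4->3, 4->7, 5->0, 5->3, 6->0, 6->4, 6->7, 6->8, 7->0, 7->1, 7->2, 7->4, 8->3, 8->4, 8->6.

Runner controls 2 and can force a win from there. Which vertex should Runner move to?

A0 = {0}
A1: add {5} — 5 (Runner) has 5→0.
A2: add {2} — 2 (Runner) has 2→5.
A3 = A2; e.g. 1 (Keeper) can still go to 3. Fixed point.
From 2, successor 5 is in the attractor (rank 1); the other successors 4, 8 are not.

5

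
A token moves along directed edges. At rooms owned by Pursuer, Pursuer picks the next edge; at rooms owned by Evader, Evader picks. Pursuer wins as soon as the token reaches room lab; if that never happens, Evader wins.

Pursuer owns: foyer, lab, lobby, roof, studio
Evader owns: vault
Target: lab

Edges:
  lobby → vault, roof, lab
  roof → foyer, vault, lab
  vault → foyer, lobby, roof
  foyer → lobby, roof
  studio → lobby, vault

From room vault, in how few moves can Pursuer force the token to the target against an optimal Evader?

3

A0 = {lab}
A1: add {lobby, roof} — lobby (Pursuer) has lobby→lab; roof (Pursuer) has roof→lab.
A2: add {foyer, studio} — foyer (Pursuer) has foyer→lobby; studio (Pursuer) has studio→lobby.
A3: add {vault} — vault (Evader): all of {foyer, lobby, roof} already in.
A3 = all vertices. Fixed point.
vault enters the attractor at level 3, so Pursuer can force the target in 3 moves from there.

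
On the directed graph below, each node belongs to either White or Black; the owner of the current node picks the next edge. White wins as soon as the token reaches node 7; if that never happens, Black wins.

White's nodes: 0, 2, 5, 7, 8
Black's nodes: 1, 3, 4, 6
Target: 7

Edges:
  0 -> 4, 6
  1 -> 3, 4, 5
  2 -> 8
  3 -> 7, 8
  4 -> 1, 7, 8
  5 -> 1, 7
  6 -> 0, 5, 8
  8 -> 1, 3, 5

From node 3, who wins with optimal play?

White

A0 = {7}
A1: add {5} — 5 (White) has 5→7.
A2: add {8} — 8 (White) has 8→5.
A3: add {2, 3} — 2 (White) has 2→8; 3 (Black): all of {7, 8} already in.
A4 = A3; e.g. 0 (White) has no edge into A3. Fixed point.
3 ∈ A3, so White can force the target.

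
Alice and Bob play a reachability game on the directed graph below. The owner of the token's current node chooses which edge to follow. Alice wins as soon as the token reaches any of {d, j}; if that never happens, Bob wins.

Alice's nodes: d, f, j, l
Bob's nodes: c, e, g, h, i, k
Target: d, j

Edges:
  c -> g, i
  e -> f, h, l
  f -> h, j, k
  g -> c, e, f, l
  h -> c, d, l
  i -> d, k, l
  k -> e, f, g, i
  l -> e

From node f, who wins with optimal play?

Alice

A0 = {d, j}
A1: add {f} — f (Alice) has f→j.
A2 = A1; e.g. c (Bob) can still go to g. Fixed point.
f ∈ A1, so Alice can force the target.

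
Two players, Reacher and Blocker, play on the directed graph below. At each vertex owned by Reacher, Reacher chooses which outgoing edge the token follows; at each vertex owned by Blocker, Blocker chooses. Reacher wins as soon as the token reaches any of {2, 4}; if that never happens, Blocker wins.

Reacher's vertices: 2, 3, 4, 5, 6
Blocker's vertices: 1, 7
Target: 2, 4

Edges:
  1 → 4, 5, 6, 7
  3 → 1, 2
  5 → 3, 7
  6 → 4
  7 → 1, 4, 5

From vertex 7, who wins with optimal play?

A0 = {2, 4}
A1: add {3, 6} — 3 (Reacher) has 3→2; 6 (Reacher) has 6→4.
A2: add {5} — 5 (Reacher) has 5→3.
A3 = A2; e.g. 1 (Blocker) can still go to 7. Fixed point.
7 never enters the attractor, so Blocker can avoid the target forever.

Blocker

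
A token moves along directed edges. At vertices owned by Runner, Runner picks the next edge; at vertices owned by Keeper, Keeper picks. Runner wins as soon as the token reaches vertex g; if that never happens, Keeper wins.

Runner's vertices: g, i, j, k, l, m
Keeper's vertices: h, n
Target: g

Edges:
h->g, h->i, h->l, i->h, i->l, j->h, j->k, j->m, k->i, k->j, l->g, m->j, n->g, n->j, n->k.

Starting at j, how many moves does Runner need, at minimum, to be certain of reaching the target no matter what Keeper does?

A0 = {g}
A1: add {l} — l (Runner) has l→g.
A2: add {i} — i (Runner) has i→l.
A3: add {h, k} — h (Keeper): all of {g, i, l} already in; k (Runner) has k→i.
A4: add {j} — j (Runner) has j→h.
j enters the attractor at level 4, so Runner can force the target in 4 moves from there.

4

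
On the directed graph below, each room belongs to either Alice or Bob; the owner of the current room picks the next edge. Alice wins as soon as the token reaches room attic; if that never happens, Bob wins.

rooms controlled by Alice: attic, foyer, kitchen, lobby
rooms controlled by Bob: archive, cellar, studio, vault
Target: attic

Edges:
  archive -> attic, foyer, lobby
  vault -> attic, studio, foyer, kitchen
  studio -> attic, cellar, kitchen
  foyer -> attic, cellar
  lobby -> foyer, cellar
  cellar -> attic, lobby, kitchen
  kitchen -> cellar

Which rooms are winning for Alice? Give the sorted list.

A0 = {attic}
A1: add {foyer} — foyer (Alice) has foyer→attic.
A2: add {lobby} — lobby (Alice) has lobby→foyer.
A3: add {archive} — archive (Bob): all of {attic, foyer, lobby} already in.
A4 = A3; e.g. vault (Bob) can still go to studio. Fixed point.
Alice's winning region = {archive, attic, foyer, lobby}.

archive, attic, foyer, lobby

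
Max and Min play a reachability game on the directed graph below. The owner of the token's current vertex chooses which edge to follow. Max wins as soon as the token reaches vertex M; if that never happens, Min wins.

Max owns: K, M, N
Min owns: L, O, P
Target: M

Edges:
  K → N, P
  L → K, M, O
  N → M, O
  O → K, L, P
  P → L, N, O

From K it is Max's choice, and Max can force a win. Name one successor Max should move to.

A0 = {M}
A1: add {N} — N (Max) has N→M.
A2: add {K} — K (Max) has K→N.
A3 = A2; e.g. L (Min) can still go to O. Fixed point.
From K, successor N is in the attractor (rank 1); the other successor P is not.

N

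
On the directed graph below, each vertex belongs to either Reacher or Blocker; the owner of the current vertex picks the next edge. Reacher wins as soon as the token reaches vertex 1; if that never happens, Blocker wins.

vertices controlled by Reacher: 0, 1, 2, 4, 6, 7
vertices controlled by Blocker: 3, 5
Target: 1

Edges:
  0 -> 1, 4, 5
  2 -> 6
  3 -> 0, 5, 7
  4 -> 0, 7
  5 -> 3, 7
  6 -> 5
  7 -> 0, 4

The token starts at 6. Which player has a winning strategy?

Blocker

A0 = {1}
A1: add {0} — 0 (Reacher) has 0→1.
A2: add {4, 7} — 4 (Reacher) has 4→0; 7 (Reacher) has 7→0.
A3 = A2; e.g. 2 (Reacher) has no edge into A2. Fixed point.
6 never enters the attractor, so Blocker can avoid the target forever.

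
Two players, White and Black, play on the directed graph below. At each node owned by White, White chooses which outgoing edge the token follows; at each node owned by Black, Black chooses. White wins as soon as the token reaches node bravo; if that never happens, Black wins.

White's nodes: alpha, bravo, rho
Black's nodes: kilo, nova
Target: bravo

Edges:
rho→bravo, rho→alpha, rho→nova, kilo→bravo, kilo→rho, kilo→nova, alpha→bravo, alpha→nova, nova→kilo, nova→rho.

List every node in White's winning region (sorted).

alpha, bravo, rho

A0 = {bravo}
A1: add {alpha, rho} — alpha (White) has alpha→bravo; rho (White) has rho→bravo.
A2 = A1; e.g. kilo (Black) can still go to nova. Fixed point.
White's winning region = {alpha, bravo, rho}.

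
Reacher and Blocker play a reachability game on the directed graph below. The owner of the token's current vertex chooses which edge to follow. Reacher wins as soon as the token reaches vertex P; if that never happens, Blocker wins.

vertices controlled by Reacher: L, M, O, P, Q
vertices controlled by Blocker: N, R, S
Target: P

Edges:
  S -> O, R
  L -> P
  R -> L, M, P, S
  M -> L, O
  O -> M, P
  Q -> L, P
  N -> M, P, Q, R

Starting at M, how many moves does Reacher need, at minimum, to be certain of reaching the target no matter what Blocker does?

2

A0 = {P}
A1: add {L, O, Q} — L (Reacher) has L→P; O (Reacher) has O→P; Q (Reacher) has Q→P.
A2: add {M} — M (Reacher) has M→L.
A3 = A2; e.g. N (Blocker) can still go to R. Fixed point.
M enters the attractor at level 2, so Reacher can force the target in 2 moves from there.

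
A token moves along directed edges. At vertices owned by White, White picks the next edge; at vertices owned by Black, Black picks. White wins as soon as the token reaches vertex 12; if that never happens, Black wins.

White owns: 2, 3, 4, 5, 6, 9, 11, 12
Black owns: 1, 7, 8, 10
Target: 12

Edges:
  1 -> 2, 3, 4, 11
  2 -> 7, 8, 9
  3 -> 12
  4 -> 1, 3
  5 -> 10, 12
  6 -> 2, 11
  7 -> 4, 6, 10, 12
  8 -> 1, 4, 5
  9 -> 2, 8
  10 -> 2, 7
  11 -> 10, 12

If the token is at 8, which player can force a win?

A0 = {12}
A1: add {3, 5, 11} — 3 (White) has 3→12; 5 (White) has 5→12; 11 (White) has 11→12.
A2: add {4, 6} — 4 (White) has 4→3; 6 (White) has 6→11.
A3 = A2; e.g. 1 (Black) can still go to 2. Fixed point.
8 never enters the attractor, so Black can avoid the target forever.

Black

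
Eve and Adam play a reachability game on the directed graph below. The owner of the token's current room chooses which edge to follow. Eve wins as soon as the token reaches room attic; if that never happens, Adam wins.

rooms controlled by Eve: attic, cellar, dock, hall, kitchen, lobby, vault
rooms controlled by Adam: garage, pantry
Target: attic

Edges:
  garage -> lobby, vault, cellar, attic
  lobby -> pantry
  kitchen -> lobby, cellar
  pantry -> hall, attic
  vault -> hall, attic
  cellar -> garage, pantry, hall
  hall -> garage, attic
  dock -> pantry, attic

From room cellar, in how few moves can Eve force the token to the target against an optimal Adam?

A0 = {attic}
A1: add {dock, hall, vault} — vault (Eve) has vault→attic; hall (Eve) has hall→attic; dock (Eve) has dock→attic.
A2: add {cellar, pantry} — pantry (Adam): all of {hall, attic} already in; cellar (Eve) has cellar→hall.
cellar enters the attractor at level 2, so Eve can force the target in 2 moves from there.

2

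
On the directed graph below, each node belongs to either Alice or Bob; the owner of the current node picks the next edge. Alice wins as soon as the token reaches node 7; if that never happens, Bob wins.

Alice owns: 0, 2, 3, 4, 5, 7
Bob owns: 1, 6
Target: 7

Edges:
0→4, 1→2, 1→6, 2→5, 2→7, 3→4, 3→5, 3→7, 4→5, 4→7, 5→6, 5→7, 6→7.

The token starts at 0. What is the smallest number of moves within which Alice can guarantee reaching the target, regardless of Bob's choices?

2

A0 = {7}
A1: add {2, 3, 4, 5, 6} — 2 (Alice) has 2→7; 3 (Alice) has 3→7; 4 (Alice) has 4→7; 5 (Alice) has 5→7; 6 (Bob): all of {7} already in.
A2: add {0, 1} — 0 (Alice) has 0→4; 1 (Bob): all of {2, 6} already in.
A2 = all vertices. Fixed point.
0 enters the attractor at level 2, so Alice can force the target in 2 moves from there.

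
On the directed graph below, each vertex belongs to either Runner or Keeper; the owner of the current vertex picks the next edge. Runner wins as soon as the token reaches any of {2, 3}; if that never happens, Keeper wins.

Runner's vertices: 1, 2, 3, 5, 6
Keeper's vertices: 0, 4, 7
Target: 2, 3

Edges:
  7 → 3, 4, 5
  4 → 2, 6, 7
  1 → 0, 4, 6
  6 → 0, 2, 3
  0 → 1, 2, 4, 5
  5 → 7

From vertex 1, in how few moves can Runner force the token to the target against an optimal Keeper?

A0 = {2, 3}
A1: add {6} — 6 (Runner) has 6→2.
A2: add {1} — 1 (Runner) has 1→6.
A3 = A2; e.g. 0 (Keeper) can still go to 4. Fixed point.
1 enters the attractor at level 2, so Runner can force the target in 2 moves from there.

2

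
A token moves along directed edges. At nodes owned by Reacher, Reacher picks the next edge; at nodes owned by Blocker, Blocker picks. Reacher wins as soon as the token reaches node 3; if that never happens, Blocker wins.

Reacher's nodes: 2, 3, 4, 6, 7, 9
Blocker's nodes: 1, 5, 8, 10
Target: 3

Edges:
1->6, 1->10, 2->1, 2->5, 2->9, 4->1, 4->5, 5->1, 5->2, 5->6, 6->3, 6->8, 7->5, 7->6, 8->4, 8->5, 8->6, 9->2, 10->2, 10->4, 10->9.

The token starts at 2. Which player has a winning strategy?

Blocker

A0 = {3}
A1: add {6} — 6 (Reacher) has 6→3.
A2: add {7} — 7 (Reacher) has 7→6.
A3 = A2; e.g. 1 (Blocker) can still go to 10. Fixed point.
2 never enters the attractor, so Blocker can avoid the target forever.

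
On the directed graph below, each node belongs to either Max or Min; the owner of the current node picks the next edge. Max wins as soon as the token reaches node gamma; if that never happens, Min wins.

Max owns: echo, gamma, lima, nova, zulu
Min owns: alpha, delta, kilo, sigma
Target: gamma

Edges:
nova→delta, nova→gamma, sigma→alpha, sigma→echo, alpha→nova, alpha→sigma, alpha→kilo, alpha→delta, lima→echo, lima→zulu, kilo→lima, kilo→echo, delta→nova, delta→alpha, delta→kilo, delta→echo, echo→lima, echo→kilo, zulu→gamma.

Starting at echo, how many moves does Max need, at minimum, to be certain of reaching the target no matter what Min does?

3

A0 = {gamma}
A1: add {nova, zulu} — nova (Max) has nova→gamma; zulu (Max) has zulu→gamma.
A2: add {lima} — lima (Max) has lima→zulu.
A3: add {echo} — echo (Max) has echo→lima.
echo enters the attractor at level 3, so Max can force the target in 3 moves from there.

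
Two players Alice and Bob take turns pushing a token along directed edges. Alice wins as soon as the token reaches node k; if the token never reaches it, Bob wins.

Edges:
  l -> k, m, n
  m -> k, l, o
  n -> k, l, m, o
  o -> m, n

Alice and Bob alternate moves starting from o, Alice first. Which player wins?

Bob

Track states (vertex, player-to-move).
A0 = {(k,Alice), (k,Bob)}
A1: add {(l,Alice), (m,Alice), (n,Alice)}.
A2: add {(l,Bob), (o,Bob)}.
A3 = A2; e.g. (m,Bob) stays out. (o,Alice) never enters ⇒ Bob avoids the target.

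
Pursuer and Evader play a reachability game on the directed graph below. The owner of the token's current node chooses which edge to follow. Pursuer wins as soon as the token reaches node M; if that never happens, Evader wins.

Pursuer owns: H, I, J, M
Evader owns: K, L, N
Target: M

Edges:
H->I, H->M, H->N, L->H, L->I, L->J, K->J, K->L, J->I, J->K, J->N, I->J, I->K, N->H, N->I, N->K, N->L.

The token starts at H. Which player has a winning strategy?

Pursuer

A0 = {M}
A1: add {H} — H (Pursuer) has H→M.
A2 = A1; e.g. I (Pursuer) has no edge into A1. Fixed point.
H ∈ A1, so Pursuer can force the target.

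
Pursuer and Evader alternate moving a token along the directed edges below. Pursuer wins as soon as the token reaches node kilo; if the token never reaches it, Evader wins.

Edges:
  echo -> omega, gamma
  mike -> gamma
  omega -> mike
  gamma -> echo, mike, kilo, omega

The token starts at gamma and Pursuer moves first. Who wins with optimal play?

Pursuer

Track states (vertex, player-to-move).
A0 = {(kilo,Pursuer), (kilo,Evader)}
A1: add {(gamma,Pursuer)}.
(gamma,Pursuer) ∈ A1 ⇒ Pursuer forces the target.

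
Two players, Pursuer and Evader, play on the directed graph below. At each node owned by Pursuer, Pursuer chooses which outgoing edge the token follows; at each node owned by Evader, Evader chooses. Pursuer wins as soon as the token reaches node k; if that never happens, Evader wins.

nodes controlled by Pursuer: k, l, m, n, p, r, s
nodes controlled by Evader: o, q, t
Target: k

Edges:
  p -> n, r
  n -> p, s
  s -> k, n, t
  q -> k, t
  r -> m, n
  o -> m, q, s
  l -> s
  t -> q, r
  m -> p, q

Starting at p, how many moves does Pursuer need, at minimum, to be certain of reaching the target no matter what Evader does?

3

A0 = {k}
A1: add {s} — s (Pursuer) has s→k.
A2: add {l, n} — l (Pursuer) has l→s; n (Pursuer) has n→s.
A3: add {p, r} — p (Pursuer) has p→n; r (Pursuer) has r→n.
p enters the attractor at level 3, so Pursuer can force the target in 3 moves from there.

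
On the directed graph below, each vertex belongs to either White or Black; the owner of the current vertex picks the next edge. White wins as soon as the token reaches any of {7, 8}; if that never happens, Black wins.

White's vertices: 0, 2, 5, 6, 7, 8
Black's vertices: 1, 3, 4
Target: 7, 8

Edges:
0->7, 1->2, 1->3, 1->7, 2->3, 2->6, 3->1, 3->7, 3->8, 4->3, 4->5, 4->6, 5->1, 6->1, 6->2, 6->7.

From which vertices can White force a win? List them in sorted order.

0, 2, 6, 7, 8

A0 = {7, 8}
A1: add {0, 6} — 0 (White) has 0→7; 6 (White) has 6→7.
A2: add {2} — 2 (White) has 2→6.
A3 = A2; e.g. 1 (Black) can still go to 3. Fixed point.
White's winning region = {0, 2, 6, 7, 8}.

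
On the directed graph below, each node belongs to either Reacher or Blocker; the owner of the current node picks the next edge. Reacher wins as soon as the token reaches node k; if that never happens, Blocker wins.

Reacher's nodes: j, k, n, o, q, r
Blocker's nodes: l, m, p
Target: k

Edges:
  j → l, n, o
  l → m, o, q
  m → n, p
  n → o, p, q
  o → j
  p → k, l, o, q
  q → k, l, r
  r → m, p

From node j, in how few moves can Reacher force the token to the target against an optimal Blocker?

A0 = {k}
A1: add {q} — q (Reacher) has q→k.
A2: add {n} — n (Reacher) has n→q.
A3: add {j} — j (Reacher) has j→n.
j enters the attractor at level 3, so Reacher can force the target in 3 moves from there.

3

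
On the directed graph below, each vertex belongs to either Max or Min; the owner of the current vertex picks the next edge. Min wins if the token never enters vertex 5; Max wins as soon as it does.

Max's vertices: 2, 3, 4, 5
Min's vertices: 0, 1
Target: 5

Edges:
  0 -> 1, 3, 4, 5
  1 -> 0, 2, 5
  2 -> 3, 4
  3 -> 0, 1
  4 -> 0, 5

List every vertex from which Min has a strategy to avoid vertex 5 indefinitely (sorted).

0, 1, 3

A0 = {5}
A1: add {4} — 4 (Max) has 4→5.
A2: add {2} — 2 (Max) has 2→4.
A3 = A2; e.g. 0 (Min) can still go to 1. Fixed point.
Max's attractor = {2, 4, 5}; Min avoids the target exactly from the complement.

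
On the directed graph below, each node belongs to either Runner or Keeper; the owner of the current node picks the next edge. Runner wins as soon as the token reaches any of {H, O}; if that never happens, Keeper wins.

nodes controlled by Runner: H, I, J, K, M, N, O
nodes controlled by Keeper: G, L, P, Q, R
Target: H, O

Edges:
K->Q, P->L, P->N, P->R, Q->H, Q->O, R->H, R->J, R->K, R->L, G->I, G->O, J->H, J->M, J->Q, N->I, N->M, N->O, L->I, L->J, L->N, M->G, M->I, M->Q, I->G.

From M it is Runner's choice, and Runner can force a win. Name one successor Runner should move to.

A0 = {H, O}
A1: add {J, N, Q} — J (Runner) has J→H; N (Runner) has N→O; Q (Keeper): all of {H, O} already in.
A2: add {K, M} — K (Runner) has K→Q; M (Runner) has M→Q.
A3 = A2; e.g. G (Keeper) can still go to I. Fixed point.
From M, successor Q is in the attractor (rank 1); the other successors G, I are not.

Q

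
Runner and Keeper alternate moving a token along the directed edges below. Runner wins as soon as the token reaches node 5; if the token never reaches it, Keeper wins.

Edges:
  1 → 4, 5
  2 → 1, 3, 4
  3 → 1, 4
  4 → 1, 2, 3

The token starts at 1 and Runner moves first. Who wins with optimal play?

Track states (vertex, player-to-move).
A0 = {(5,Runner), (5,Keeper)}
A1: add {(1,Runner)}.
(1,Runner) ∈ A1 ⇒ Runner forces the target.

Runner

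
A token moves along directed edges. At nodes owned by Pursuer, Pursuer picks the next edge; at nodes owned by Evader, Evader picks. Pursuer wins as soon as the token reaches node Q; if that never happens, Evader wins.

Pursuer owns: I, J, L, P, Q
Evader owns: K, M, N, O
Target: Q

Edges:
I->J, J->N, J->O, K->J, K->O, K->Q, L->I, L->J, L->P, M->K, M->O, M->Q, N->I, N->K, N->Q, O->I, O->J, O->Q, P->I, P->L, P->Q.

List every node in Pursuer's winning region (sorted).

L, P, Q

A0 = {Q}
A1: add {P} — P (Pursuer) has P→Q.
A2: add {L} — L (Pursuer) has L→P.
A3 = A2; e.g. I (Pursuer) has no edge into A2. Fixed point.
Pursuer's winning region = {L, P, Q}.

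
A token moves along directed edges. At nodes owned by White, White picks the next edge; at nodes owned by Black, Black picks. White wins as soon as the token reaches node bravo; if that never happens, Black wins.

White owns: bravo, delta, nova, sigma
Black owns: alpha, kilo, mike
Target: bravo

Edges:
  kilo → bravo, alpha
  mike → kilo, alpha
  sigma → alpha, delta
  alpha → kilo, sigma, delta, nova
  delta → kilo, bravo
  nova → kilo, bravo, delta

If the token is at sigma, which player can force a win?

A0 = {bravo}
A1: add {delta, nova} — delta (White) has delta→bravo; nova (White) has nova→bravo.
A2: add {sigma} — sigma (White) has sigma→delta.
A3 = A2; e.g. kilo (Black) can still go to alpha. Fixed point.
sigma ∈ A2, so White can force the target.

White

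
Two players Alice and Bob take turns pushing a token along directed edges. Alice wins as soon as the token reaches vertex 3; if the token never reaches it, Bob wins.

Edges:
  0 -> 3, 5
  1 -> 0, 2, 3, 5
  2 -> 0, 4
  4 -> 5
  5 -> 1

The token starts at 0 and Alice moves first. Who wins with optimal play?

Alice

Track states (vertex, player-to-move).
A0 = {(3,Alice), (3,Bob)}
A1: add {(0,Alice), (1,Alice)}.
(0,Alice) ∈ A1 ⇒ Alice forces the target.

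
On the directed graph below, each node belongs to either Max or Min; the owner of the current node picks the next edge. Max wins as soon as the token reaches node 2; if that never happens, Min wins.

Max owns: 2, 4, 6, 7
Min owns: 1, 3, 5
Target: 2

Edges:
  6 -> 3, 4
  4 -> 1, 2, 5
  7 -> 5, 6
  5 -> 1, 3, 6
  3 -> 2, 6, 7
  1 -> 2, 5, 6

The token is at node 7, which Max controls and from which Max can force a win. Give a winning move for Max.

A0 = {2}
A1: add {4} — 4 (Max) has 4→2.
A2: add {6} — 6 (Max) has 6→4.
A3: add {7} — 7 (Max) has 7→6.
A4: add {3} — 3 (Min): all of {2, 6, 7} already in.
A5 = A4; e.g. 1 (Min) can still go to 5. Fixed point.
From 7, successor 6 is in the attractor (rank 2); the other successor 5 is not.

6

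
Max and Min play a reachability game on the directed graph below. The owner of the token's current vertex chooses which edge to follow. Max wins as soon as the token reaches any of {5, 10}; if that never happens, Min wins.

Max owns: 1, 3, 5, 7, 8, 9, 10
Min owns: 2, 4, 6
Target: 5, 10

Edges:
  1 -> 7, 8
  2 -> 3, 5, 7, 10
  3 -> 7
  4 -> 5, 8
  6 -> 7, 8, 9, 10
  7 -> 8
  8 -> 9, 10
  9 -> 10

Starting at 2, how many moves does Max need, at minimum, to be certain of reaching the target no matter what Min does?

4

A0 = {5, 10}
A1: add {8, 9} — 8 (Max) has 8→10; 9 (Max) has 9→10.
A2: add {1, 4, 7} — 1 (Max) has 1→8; 4 (Min): all of {5, 8} already in; 7 (Max) has 7→8.
A3: add {3, 6} — 3 (Max) has 3→7; 6 (Min): all of {7, 8, 9, 10} already in.
A4: add {2} — 2 (Min): all of {3, 5, 7, 10} already in.
A4 = all vertices. Fixed point.
2 enters the attractor at level 4, so Max can force the target in 4 moves from there.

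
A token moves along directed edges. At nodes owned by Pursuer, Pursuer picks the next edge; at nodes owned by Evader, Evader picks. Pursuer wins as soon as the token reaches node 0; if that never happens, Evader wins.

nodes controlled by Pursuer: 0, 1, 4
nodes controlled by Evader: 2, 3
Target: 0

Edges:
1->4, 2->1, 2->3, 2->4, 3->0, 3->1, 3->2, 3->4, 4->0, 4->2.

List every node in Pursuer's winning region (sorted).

0, 1, 4

A0 = {0}
A1: add {4} — 4 (Pursuer) has 4→0.
A2: add {1} — 1 (Pursuer) has 1→4.
A3 = A2; e.g. 2 (Evader) can still go to 3. Fixed point.
Pursuer's winning region = {0, 1, 4}.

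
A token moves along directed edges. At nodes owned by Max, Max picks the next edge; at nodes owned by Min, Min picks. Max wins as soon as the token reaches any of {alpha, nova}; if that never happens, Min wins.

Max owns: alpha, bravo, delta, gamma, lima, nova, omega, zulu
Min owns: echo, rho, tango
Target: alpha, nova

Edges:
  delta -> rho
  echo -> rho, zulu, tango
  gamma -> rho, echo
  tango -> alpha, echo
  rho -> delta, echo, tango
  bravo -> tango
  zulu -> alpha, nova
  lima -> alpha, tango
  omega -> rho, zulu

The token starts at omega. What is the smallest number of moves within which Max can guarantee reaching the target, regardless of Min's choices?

2

A0 = {alpha, nova}
A1: add {lima, zulu} — zulu (Max) has zulu→alpha; lima (Max) has lima→alpha.
A2: add {omega} — omega (Max) has omega→zulu.
A3 = A2; e.g. rho (Min) can still go to delta. Fixed point.
omega enters the attractor at level 2, so Max can force the target in 2 moves from there.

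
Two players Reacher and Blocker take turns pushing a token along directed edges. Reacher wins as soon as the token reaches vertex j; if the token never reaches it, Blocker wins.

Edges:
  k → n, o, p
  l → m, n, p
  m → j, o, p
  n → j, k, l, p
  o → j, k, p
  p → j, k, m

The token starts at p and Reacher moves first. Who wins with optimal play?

Track states (vertex, player-to-move).
A0 = {(j,Reacher), (j,Blocker)}
A1: add {(m,Reacher), (n,Reacher), (o,Reacher), (p,Reacher)}.
(p,Reacher) ∈ A1 ⇒ Reacher forces the target.

Reacher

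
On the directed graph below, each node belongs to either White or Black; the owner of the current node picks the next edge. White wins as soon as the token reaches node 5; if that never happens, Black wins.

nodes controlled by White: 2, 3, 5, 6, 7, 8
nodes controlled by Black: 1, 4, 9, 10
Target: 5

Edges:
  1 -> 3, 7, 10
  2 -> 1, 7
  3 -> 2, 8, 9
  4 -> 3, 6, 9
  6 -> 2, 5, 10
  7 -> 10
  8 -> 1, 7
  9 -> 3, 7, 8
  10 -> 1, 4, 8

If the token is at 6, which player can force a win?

A0 = {5}
A1: add {6} — 6 (White) has 6→5.
A2 = A1; e.g. 1 (Black) can still go to 3. Fixed point.
6 ∈ A1, so White can force the target.

White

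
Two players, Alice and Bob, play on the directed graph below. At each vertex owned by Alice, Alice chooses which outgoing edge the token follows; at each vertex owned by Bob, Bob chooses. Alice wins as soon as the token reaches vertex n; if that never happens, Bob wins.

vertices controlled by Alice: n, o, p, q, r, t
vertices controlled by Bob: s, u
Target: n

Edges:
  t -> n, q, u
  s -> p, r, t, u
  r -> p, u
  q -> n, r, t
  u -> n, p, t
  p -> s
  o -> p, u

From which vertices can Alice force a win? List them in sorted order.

A0 = {n}
A1: add {q, t} — q (Alice) has q→n; t (Alice) has t→n.
A2 = A1; e.g. o (Alice) has no edge into A1. Fixed point.
Alice's winning region = {n, q, t}.

n, q, t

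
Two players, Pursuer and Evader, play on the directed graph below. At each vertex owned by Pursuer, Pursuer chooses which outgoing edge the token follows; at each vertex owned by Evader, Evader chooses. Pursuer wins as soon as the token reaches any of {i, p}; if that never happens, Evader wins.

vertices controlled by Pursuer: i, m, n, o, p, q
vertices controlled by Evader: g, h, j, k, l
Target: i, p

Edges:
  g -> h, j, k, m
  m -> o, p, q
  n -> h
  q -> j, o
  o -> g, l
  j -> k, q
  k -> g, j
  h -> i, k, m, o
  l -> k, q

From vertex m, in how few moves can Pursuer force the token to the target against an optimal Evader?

1

A0 = {i, p}
A1: add {m} — m (Pursuer) has m→p.
A2 = A1; e.g. g (Evader) can still go to h. Fixed point.
m enters the attractor at level 1, so Pursuer can force the target in 1 move from there.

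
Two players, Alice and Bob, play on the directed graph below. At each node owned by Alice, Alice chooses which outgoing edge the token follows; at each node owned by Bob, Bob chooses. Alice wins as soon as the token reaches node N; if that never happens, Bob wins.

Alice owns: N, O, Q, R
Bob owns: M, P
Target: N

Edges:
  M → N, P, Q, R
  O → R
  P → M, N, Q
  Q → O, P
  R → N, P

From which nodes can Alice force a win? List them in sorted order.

N, O, Q, R

A0 = {N}
A1: add {R} — R (Alice) has R→N.
A2: add {O} — O (Alice) has O→R.
A3: add {Q} — Q (Alice) has Q→O.
A4 = A3; e.g. M (Bob) can still go to P. Fixed point.
Alice's winning region = {N, O, Q, R}.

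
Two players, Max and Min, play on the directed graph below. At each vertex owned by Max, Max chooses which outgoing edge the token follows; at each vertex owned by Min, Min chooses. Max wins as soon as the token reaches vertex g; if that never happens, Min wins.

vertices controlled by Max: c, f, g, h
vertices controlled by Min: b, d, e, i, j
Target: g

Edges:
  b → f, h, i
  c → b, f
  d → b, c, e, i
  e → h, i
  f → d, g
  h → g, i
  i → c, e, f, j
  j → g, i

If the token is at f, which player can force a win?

A0 = {g}
A1: add {f, h} — f (Max) has f→g; h (Max) has h→g.
f ∈ A1, so Max can force the target.

Max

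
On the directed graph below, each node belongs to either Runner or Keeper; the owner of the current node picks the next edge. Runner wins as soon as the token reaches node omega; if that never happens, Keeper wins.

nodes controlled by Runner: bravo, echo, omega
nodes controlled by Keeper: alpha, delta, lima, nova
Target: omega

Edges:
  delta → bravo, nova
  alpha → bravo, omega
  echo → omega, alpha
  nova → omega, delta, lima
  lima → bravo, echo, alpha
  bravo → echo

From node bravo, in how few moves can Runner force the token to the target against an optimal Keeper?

2

A0 = {omega}
A1: add {echo} — echo (Runner) has echo→omega.
A2: add {bravo} — bravo (Runner) has bravo→echo.
bravo enters the attractor at level 2, so Runner can force the target in 2 moves from there.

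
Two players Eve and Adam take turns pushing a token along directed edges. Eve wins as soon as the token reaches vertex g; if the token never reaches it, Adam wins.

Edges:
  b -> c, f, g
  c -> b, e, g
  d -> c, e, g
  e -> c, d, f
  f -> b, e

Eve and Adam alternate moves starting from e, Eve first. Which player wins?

Track states (vertex, player-to-move).
A0 = {(g,Eve), (g,Adam)}
A1: add {(b,Eve), (c,Eve), (d,Eve)}.
A2 = A1; e.g. (b,Adam) stays out. (e,Eve) never enters ⇒ Adam avoids the target.

Adam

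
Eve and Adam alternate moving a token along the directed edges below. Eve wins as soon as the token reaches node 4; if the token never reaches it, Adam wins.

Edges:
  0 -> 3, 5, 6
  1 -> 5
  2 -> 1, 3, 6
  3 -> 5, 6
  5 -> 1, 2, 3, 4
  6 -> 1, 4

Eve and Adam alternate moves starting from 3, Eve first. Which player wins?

Track states (vertex, player-to-move).
A0 = {(4,Eve), (4,Adam)}
A1: add {(5,Eve), (6,Eve)}.
A2: add {(1,Adam), (3,Adam)}.
A3: add {(0,Eve), (2,Eve)}.
A4 = A3; e.g. (0,Adam) stays out. (3,Eve) never enters ⇒ Adam avoids the target.

Adam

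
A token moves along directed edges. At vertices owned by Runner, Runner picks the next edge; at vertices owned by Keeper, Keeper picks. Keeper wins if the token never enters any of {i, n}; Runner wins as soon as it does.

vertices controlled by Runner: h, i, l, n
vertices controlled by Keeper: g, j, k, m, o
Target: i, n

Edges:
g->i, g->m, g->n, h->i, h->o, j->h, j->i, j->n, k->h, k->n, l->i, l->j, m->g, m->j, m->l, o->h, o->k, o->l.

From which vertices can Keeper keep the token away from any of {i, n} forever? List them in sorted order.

g, m

A0 = {i, n}
A1: add {h, l} — h (Runner) has h→i; l (Runner) has l→i.
A2: add {j, k} — j (Keeper): all of {h, i, n} already in; k (Keeper): all of {h, n} already in.
A3: add {o} — o (Keeper): all of {h, k, l} already in.
A4 = A3; e.g. g (Keeper) can still go to m. Fixed point.
Runner's attractor = {h, i, j, k, l, n, o}; Keeper avoids the target exactly from the complement.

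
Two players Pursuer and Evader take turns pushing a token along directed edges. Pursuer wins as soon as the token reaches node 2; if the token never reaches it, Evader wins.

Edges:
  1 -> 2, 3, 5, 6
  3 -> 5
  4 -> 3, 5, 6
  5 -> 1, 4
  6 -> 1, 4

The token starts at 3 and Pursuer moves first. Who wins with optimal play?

Evader

Track states (vertex, player-to-move).
A0 = {(2,Pursuer), (2,Evader)}
A1: add {(1,Pursuer)}.
A2 = A1; e.g. (1,Evader) stays out. (3,Pursuer) never enters ⇒ Evader avoids the target.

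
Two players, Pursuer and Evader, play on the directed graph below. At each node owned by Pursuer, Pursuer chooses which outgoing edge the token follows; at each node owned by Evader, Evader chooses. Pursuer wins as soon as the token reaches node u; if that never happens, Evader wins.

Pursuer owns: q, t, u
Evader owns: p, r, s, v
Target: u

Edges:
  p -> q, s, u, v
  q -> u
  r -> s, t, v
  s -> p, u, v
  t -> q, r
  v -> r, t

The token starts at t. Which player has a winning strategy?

Pursuer

A0 = {u}
A1: add {q} — q (Pursuer) has q→u.
A2: add {t} — t (Pursuer) has t→q.
A3 = A2; e.g. p (Evader) can still go to s. Fixed point.
t ∈ A2, so Pursuer can force the target.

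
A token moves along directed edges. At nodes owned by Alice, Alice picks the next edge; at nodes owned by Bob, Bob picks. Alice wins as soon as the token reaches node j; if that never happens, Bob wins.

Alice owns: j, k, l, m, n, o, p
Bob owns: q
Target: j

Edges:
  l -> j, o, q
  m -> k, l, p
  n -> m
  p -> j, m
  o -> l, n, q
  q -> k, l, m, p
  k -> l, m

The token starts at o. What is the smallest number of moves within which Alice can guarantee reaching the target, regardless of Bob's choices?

A0 = {j}
A1: add {l, p} — l (Alice) has l→j; p (Alice) has p→j.
A2: add {k, m, o} — k (Alice) has k→l; m (Alice) has m→l; o (Alice) has o→l.
o enters the attractor at level 2, so Alice can force the target in 2 moves from there.

2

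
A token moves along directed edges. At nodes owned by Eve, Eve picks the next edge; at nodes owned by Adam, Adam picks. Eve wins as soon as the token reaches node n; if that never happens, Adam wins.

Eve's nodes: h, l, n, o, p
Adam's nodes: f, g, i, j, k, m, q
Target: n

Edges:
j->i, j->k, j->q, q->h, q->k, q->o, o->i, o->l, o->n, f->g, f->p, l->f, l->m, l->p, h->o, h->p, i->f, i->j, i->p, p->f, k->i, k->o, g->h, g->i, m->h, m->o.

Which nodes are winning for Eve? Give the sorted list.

A0 = {n}
A1: add {o} — o (Eve) has o→n.
A2: add {h} — h (Eve) has h→o.
A3: add {m} — m (Adam): all of {h, o} already in.
A4: add {l} — l (Eve) has l→m.
A5 = A4; e.g. f (Adam) can still go to g. Fixed point.
Eve's winning region = {h, l, m, n, o}.

h, l, m, n, o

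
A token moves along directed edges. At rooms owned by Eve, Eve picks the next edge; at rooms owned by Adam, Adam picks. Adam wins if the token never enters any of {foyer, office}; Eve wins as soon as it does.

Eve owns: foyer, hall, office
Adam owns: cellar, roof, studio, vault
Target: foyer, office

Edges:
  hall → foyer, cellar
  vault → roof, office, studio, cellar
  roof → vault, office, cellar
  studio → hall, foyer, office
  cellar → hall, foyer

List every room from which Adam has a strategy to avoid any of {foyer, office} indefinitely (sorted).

roof, vault

A0 = {foyer, office}
A1: add {hall} — hall (Eve) has hall→foyer.
A2: add {cellar, studio} — studio (Adam): all of {hall, foyer, office} already in; cellar (Adam): all of {hall, foyer} already in.
A3 = A2; e.g. vault (Adam) can still go to roof. Fixed point.
Eve's attractor = {cellar, foyer, hall, office, studio}; Adam avoids the target exactly from the complement.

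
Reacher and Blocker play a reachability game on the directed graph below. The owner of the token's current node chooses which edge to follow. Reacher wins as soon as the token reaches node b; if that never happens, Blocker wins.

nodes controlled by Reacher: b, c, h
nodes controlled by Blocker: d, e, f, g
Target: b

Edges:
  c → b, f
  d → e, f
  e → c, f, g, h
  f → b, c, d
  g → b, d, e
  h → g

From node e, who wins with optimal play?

A0 = {b}
A1: add {c} — c (Reacher) has c→b.
A2 = A1; e.g. d (Blocker) can still go to e. Fixed point.
e never enters the attractor, so Blocker can avoid the target forever.

Blocker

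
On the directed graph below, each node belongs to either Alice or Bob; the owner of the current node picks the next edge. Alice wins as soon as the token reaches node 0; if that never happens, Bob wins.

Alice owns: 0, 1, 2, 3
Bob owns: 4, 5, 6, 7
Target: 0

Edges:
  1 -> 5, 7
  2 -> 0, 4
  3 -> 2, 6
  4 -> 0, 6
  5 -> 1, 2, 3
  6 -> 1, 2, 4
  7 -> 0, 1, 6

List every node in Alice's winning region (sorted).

0, 2, 3

A0 = {0}
A1: add {2} — 2 (Alice) has 2→0.
A2: add {3} — 3 (Alice) has 3→2.
A3 = A2; e.g. 1 (Alice) has no edge into A2. Fixed point.
Alice's winning region = {0, 2, 3}.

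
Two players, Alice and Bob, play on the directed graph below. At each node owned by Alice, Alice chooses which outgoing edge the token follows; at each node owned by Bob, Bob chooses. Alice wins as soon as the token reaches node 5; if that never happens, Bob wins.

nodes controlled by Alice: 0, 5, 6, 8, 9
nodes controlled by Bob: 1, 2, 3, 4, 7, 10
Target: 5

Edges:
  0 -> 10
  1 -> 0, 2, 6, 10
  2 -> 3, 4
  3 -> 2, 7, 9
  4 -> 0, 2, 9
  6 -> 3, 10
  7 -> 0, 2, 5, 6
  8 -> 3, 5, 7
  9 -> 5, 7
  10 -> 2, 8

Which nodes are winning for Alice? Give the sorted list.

5, 8, 9

A0 = {5}
A1: add {8, 9} — 8 (Alice) has 8→5; 9 (Alice) has 9→5.
A2 = A1; e.g. 0 (Alice) has no edge into A1. Fixed point.
Alice's winning region = {5, 8, 9}.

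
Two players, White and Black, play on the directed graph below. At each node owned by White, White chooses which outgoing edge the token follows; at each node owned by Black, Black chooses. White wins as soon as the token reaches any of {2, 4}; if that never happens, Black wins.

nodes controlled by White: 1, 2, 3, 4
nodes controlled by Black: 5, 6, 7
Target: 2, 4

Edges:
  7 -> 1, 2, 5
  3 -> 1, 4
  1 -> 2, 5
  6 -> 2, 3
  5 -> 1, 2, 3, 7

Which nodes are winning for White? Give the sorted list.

A0 = {2, 4}
A1: add {1, 3} — 1 (White) has 1→2; 3 (White) has 3→4.
A2: add {6} — 6 (Black): all of {2, 3} already in.
A3 = A2; e.g. 5 (Black) can still go to 7. Fixed point.
White's winning region = {1, 2, 3, 4, 6}.

1, 2, 3, 4, 6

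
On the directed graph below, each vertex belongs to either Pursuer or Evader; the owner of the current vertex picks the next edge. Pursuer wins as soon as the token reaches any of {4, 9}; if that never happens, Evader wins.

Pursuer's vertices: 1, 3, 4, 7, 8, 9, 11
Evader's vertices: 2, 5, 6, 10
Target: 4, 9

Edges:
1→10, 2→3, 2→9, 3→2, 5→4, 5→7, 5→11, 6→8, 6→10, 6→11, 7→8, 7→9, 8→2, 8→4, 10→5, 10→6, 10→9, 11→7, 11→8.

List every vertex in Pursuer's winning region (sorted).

A0 = {4, 9}
A1: add {7, 8} — 7 (Pursuer) has 7→9; 8 (Pursuer) has 8→4.
A2: add {11} — 11 (Pursuer) has 11→7.
A3: add {5} — 5 (Evader): all of {4, 7, 11} already in.
A4 = A3; e.g. 1 (Pursuer) has no edge into A3. Fixed point.
Pursuer's winning region = {4, 5, 7, 8, 9, 11}.

4, 5, 7, 8, 9, 11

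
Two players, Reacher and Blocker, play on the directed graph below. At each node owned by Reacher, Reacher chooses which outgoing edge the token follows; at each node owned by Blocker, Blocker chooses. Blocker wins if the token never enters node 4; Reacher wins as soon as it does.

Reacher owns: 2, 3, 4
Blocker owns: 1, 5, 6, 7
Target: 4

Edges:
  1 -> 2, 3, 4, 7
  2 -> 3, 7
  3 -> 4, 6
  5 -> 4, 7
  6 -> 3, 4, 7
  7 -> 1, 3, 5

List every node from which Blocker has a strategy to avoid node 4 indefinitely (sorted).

A0 = {4}
A1: add {3} — 3 (Reacher) has 3→4.
A2: add {2} — 2 (Reacher) has 2→3.
A3 = A2; e.g. 1 (Blocker) can still go to 7. Fixed point.
Reacher's attractor = {2, 3, 4}; Blocker avoids the target exactly from the complement.

1, 5, 6, 7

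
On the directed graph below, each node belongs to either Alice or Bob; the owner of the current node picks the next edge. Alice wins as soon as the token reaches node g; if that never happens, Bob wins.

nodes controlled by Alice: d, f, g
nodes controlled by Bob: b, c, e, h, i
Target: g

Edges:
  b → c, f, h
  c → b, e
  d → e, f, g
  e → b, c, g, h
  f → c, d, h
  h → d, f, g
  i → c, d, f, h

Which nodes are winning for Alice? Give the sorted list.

A0 = {g}
A1: add {d} — d (Alice) has d→g.
A2: add {f} — f (Alice) has f→d.
A3: add {h} — h (Bob): all of {d, f, g} already in.
A4 = A3; e.g. b (Bob) can still go to c. Fixed point.
Alice's winning region = {d, f, g, h}.

d, f, g, h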